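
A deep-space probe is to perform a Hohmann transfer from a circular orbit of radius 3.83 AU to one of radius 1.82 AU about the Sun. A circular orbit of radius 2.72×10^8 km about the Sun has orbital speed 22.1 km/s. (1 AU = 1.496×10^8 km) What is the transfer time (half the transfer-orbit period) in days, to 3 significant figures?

From the circular-orbit relation v² = μ/r at r = 2.72×10^8 km: μ = v²r = (22.1)² × 2.72×10^8 = 1.32848×10^11 km³/s².
In km: r₁ = 3.83 × 1.496×10^8 = 5.72968×10^8 km; r₂ = 1.82 × 1.496×10^8 = 2.72272×10^8 km.
Semi-major axis of the transfer orbit: a_t = (5.72968×10^8 + 2.72272×10^8)/2 = 4.2262×10^8 km.
Half the transfer-orbit period gives t = π√(a_t³/μ) = 7.489×10^7 s.
Converting: 7.489×10^7 s ÷ 86400 s/day = 867 days.

t = 867 days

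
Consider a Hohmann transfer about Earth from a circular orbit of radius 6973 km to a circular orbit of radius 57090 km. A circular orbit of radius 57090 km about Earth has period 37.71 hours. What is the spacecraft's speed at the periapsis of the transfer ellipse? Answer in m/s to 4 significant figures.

From Kepler's third law T² = 4π²r³/μ at r = 57090 km, T = 37.71 hours = 37.71 × 3600 s = 1.35756×10^5 s: μ = 4π²r³/T² = 3.98586×10^5 km³/s².
The Hohmann ellipse has a_t = (r₁ + r₂)/2 = 32031.5 km.
The periapsis of the transfer ellipse is at r = 6973 km.
Applying v² = μ(2/r − 1/a_t): v = 10.09 km/s.

v = 10090 m/s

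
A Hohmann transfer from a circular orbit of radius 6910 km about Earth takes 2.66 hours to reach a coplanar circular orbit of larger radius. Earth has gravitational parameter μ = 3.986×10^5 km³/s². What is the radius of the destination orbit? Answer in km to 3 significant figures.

Transfer time t = 2.66 hours = 9576 s, and t = π√(a_t³/μ).
So a_t = (μ t²/π²)^(1/3) = (3.986×10^5 × (9576)² / π²)^(1/3) = 15472 km.
Since a_t = (r₁ + r₂)/2, r₂ = 2a_t − r₁ = 2×15472 − 6910 = 24034 km.

r₂ = 24000 km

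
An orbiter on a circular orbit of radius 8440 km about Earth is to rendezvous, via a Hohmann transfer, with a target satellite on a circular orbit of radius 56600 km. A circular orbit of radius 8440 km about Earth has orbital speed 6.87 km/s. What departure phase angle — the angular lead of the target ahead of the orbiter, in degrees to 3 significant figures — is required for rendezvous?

From the circular-orbit relation v² = μ/r at r = 8440 km: μ = v²r = (6.87)² × 8440 = 3.98342×10^5 km³/s².
Transfer-ellipse semi-major axis a_t = (r₁ + r₂)/2 = (8440 + 56600)/2 = 32520 km.
Transfer time t = π√(a_t³/μ) = 29191 s.
The target's mean motion on its circular orbit is ω₂ = √(μ/r₂³) = 4.6871×10^-5 rad/s.
Angle swept by the target during transfer: ω₂·t = 1.3682 rad = 78.39°.
The orbiter traverses 180° on the transfer ellipse, so the target must lead by 180° − 78.39° = 102°.

φ = 102°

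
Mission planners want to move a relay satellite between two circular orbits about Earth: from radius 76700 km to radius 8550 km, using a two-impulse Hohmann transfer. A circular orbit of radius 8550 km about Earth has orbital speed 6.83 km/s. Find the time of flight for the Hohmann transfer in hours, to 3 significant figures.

t = 12.2 hours

From the circular-orbit relation v² = μ/r at r = 8550 km: μ = v²r = (6.83)² × 8550 = 3.98848×10^5 km³/s².
Semi-major axis of the transfer orbit: a_t = (76700 + 8550)/2 = 42625 km.
Half the transfer-orbit period gives t = π√(a_t³/μ) = 43780 s.
Converting: 43780 s ÷ 3600 s/hour = 12.2 hours.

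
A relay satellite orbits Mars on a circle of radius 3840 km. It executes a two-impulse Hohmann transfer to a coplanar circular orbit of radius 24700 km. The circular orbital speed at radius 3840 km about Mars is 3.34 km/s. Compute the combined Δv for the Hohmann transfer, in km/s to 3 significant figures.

Δv = 1.69 km/s

From the circular-orbit relation v² = μ/r at r = 3840 km: μ = v²r = (3.34)² × 3840 = 42837.5 km³/s².
Transfer-ellipse semi-major axis a_t = (r₁ + r₂)/2 = (3840 + 24700)/2 = 14270 km.
Circular speed at r₁: v₁ = √(μ/r₁) = √(42837.5/3840) = 3.340 km/s.
On the transfer ellipse at r₁, vis-viva gives v_p = √[μ(2/r₁ − 1/a_t)] = 4.394 km/s.
First burn Δv₁ = |v_p − v₁| = 1.054 km/s.
At r₂, v₂ = √(μ/r₂) = 1.317 km/s.
Transfer-orbit speed at r₂: v_a = √[μ(2/r₂ − 1/a_t)] = 0.6832 km/s.
Second burn Δv₂ = |v₂ − v_a| = 0.6338 km/s.
Δv = Δv₁ + Δv₂ = 1.054 + 0.6338 = 1.688 km/s.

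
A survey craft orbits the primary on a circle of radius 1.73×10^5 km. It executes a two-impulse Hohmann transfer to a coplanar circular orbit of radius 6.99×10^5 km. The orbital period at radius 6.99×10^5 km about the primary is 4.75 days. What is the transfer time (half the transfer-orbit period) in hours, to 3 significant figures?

t = 28.1 hours

From Kepler's third law T² = 4π²r³/μ at r = 6.99×10^5 km, T = 4.75 days = 4.75 × 86400 s = 4.104×10^5 s: μ = 4π²r³/T² = 8.00528×10^7 km³/s².
Transfer-ellipse semi-major axis a_t = (r₁ + r₂)/2 = (1.730×10^5 + 6.990×10^5)/2 = 4.360×10^5 km.
Half the transfer-orbit period gives t = π√(a_t³/μ) = 1.011×10^5 s.
Converting: 1.011×10^5 s ÷ 3600 s/hour = 28.1 hours.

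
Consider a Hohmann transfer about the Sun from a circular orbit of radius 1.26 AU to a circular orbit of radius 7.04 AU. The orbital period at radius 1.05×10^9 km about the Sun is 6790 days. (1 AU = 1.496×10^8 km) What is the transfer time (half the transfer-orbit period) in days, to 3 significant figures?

From Kepler's third law T² = 4π²r³/μ at r = 1.05×10^9 km, T = 6790 days = 6790 × 86400 s = 5.86656×10^8 s: μ = 4π²r³/T² = 1.32789×10^11 km³/s².
In km: r₁ = 1.26 × 1.496×10^8 = 1.88496×10^8 km; r₂ = 7.04 × 1.496×10^8 = 1.053184×10^9 km.
The Hohmann ellipse has a_t = (r₁ + r₂)/2 = 6.2084×10^8 km.
Transfer time t = π√(a_t³/μ) = π√((6.2084×10^8)³ / 1.32789×10^11) = 1.334×10^8 s.
Converting: 1.334×10^8 s ÷ 86400 s/day = 1540 days.

t = 1540 days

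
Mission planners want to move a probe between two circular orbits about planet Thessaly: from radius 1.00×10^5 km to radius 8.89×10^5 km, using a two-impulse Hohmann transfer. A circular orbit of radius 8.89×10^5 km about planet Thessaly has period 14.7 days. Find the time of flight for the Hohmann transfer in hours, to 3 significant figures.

From Kepler's third law T² = 4π²r³/μ at r = 8.89×10^5 km, T = 14.7 days = 14.7 × 86400 s = 1.27008×10^6 s: μ = 4π²r³/T² = 1.71950×10^7 km³/s².
Semi-major axis of the transfer orbit: a_t = (1.000×10^5 + 8.890×10^5)/2 = 4.945×10^5 km.
By Kepler's third law the transfer-orbit period is T = 2π√(a_t³/μ), so t = T/2 = 2.634×10^5 s.
Converting: 2.634×10^5 s ÷ 3600 s/hour = 73.2 hours.

t = 73.2 hours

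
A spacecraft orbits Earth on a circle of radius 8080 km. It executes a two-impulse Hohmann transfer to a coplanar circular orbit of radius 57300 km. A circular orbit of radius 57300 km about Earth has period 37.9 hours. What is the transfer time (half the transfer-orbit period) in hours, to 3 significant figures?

t = 8.17 hours

From Kepler's third law T² = 4π²r³/μ at r = 57300 km, T = 37.9 hours = 37.9 × 3600 s = 1.3644×10^5 s: μ = 4π²r³/T² = 3.98970×10^5 km³/s².
Transfer-ellipse semi-major axis a_t = (r₁ + r₂)/2 = (8080 + 57300)/2 = 32690 km.
By Kepler's third law the transfer-orbit period is T = 2π√(a_t³/μ), so t = T/2 = 29400 s.
Converting: 29400 s ÷ 3600 s/hour = 8.17 hours.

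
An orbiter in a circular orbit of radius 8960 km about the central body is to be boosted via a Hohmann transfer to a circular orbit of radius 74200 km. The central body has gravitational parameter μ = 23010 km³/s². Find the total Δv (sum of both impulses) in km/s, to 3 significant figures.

The Hohmann ellipse has a_t = (r₁ + r₂)/2 = 41580 km.
At r₁ the circular-orbit speed is v₁ = √(μ/r₁) = 1.6025 km/s.
Transfer-orbit speed at r₁ (vis-viva): v_p = √[μ(2/r₁ − 1/a_t)] = 2.1407 km/s.
First burn Δv₁ = |v_p − v₁| = 0.5382 km/s.
At r₂, v₂ = √(μ/r₂) = 0.5569 km/s.
Transfer-orbit speed at r₂: v_a = √[μ(2/r₂ − 1/a_t)] = 0.2585 km/s.
Second burn Δv₂ = |v₂ − v_a| = 0.2984 km/s.
Δv = Δv₁ + Δv₂ = 0.5382 + 0.2984 = 0.8366 km/s.

Δv = 0.837 km/s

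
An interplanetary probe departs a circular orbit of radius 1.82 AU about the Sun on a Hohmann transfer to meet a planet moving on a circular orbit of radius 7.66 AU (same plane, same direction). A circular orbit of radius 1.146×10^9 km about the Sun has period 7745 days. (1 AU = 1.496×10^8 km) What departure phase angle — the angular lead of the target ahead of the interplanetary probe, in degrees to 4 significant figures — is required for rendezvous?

From Kepler's third law T² = 4π²r³/μ at r = 1.146×10^9 km, T = 7745 days = 7745 × 86400 s = 6.69168×10^8 s: μ = 4π²r³/T² = 1.32692×10^11 km³/s².
In km: r₁ = 1.82 × 1.496×10^8 = 2.72272×10^8 km; r₂ = 7.66 × 1.496×10^8 = 1.145936×10^9 km.
The Hohmann ellipse has a_t = (r₁ + r₂)/2 = 7.09104×10^8 km.
Transfer time t = π√(a_t³/μ) = 1.6285×10^8 s.
Target angular speed ω₂ = √(μ/r₂³) = 9.3903×10^-9 rad/s.
Angle swept by the target during transfer: ω₂·t = 1.5292 rad = 87.62°.
The interplanetary probe traverses 180° on the transfer ellipse, so the target must lead by 180° − 87.62° = 92.38°.

φ = 92.38°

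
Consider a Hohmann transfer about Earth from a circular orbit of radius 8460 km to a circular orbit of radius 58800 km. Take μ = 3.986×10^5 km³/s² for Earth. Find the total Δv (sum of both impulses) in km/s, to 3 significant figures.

The Hohmann ellipse has a_t = (r₁ + r₂)/2 = 33630 km.
Circular speed at r₁: v₁ = √(μ/r₁) = √(3.986×10^5/8460) = 6.864 km/s.
On the transfer ellipse at r₁, v² = μ(2/r − 1/a) gives v_p = √[μ(2/r₁ − 1/a_t)] = 9.076 km/s.
First burn Δv₁ = |v_p − v₁| = 2.212 km/s.
Circular speed at r₂: v₂ = √(μ/r₂) = 2.604 km/s.
Transfer-orbit speed at r₂: v_a = √[μ(2/r₂ − 1/a_t)] = 1.306 km/s.
Second burn Δv₂ = |v₂ − v_a| = 1.298 km/s.
Δv = Δv₁ + Δv₂ = 2.212 + 1.298 = 3.510 km/s.

Δv = 3.51 km/s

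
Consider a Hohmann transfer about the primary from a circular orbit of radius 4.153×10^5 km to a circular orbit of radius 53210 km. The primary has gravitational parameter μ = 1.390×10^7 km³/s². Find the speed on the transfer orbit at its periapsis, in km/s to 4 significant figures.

v = 21.52 km/s

The Hohmann ellipse has a_t = (r₁ + r₂)/2 = 2.34255×10^5 km.
The periapsis of the transfer ellipse is at r = 53210 km.
Applying v² = μ(2/r − 1/a_t): v = 21.52 km/s.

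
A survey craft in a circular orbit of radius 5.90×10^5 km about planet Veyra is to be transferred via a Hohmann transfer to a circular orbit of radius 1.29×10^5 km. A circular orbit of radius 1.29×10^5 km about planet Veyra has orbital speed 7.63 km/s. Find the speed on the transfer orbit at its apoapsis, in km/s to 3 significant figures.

From the circular-orbit relation v² = μ/r at r = 1.29×10^5 km: μ = v²r = (7.63)² × 1.29×10^5 = 7.50998×10^6 km³/s².
Semi-major axis of the transfer orbit: a_t = (5.900×10^5 + 1.290×10^5)/2 = 3.595×10^5 km.
The apoapsis of the transfer ellipse is at r = 5.900×10^5 km.
Vis-viva: v = √[μ(2/r − 1/a_t)] = √[7.50998×10^6 × (2/5.900×10^5 − 1/3.595×10^5)] = 2.137 km/s.

v = 2.14 km/s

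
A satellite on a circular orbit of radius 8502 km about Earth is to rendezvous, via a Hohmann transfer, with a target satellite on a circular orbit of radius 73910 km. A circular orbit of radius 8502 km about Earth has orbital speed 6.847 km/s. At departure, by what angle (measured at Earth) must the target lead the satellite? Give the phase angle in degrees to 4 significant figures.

φ = 105.1°

From the circular-orbit relation v² = μ/r at r = 8502 km: μ = v²r = (6.847)² × 8502 = 3.98586×10^5 km³/s².
The Hohmann ellipse has a_t = (r₁ + r₂)/2 = 41206 km.
Transfer time t = π√(a_t³/μ) = 41623 s.
The target's mean motion on its circular orbit is ω₂ = √(μ/r₂³) = 3.1420×10^-5 rad/s.
Angle swept by the target during transfer: ω₂·t = 1.3078 rad = 74.93°.
Arrival is 180° from departure on the ellipse, so φ = 180° − 74.93° = 105.1°.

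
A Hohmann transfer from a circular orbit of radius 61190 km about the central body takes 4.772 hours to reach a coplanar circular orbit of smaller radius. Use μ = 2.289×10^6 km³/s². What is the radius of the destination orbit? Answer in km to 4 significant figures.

Transfer time t = 4.772 hours = 17179.2 s, and t = π√(a_t³/μ).
So a_t = (μ t²/π²)^(1/3) = (2.289×10^6 × (17179.2)² / π²)^(1/3) = 40906 km.
Since a_t = (r₁ + r₂)/2, r₂ = 2a_t − r₁ = 2×40906 − 61190 = 20622 km.

r₂ = 20620 km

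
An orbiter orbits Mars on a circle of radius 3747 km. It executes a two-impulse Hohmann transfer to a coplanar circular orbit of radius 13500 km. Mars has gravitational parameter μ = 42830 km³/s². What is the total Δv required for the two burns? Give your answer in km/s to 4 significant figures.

Δv = 1.456 km/s

Transfer-ellipse semi-major axis a_t = (r₁ + r₂)/2 = (3747 + 13500)/2 = 8623.5 km.
At r₁ the circular-orbit speed is v₁ = √(μ/r₁) = 3.3809 km/s.
On the transfer ellipse at r₁, vis-viva gives v_p = √[μ(2/r₁ − 1/a_t)] = 4.2302 km/s.
First burn Δv₁ = |v_p − v₁| = 0.8493 km/s.
Circular speed at r₂: v₂ = √(μ/r₂) = 1.7812 km/s.
Transfer-orbit speed at r₂: v_a = √[μ(2/r₂ − 1/a_t)] = 1.1741 km/s.
Second burn Δv₂ = |v₂ − v_a| = 0.6071 km/s.
Total Δv = Δv₁ + Δv₂ = 1.456 km/s.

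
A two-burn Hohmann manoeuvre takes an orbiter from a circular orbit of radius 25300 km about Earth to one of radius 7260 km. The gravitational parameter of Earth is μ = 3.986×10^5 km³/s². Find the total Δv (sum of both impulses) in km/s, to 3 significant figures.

Δv = 3.15 km/s

Transfer-ellipse semi-major axis a_t = (r₁ + r₂)/2 = (25300 + 7260)/2 = 16280 km.
Circular speed at r₁: v₁ = √(μ/r₁) = √(3.986×10^5/25300) = 3.9692 km/s.
Transfer-orbit speed at r₁ (vis-viva): v_a = √[μ(2/r₁ − 1/a_t)] = 2.6506 km/s.
First burn Δv₁ = |v_a − v₁| = 1.319 km/s.
At r₂, v₂ = √(μ/r₂) = 7.410 km/s.
Transfer-orbit speed at r₂: v_p = √[μ(2/r₂ − 1/a_t)] = 9.237 km/s.
Second burn Δv₂ = |v₂ − v_p| = 1.827 km/s.
Δv = Δv₁ + Δv₂ = 1.319 + 1.827 = 3.146 km/s.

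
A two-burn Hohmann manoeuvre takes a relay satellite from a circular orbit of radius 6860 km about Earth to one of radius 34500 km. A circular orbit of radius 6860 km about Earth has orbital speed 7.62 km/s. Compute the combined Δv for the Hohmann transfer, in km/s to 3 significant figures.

Δv = 3.66 km/s

From the circular-orbit relation v² = μ/r at r = 6860 km: μ = v²r = (7.62)² × 6860 = 3.98322×10^5 km³/s².
Transfer-ellipse semi-major axis a_t = (r₁ + r₂)/2 = (6860 + 34500)/2 = 20680 km.
Circular speed at r₁: v₁ = √(μ/r₁) = √(3.98322×10^5/6860) = 7.620 km/s.
Transfer-orbit speed at r₁ (vis-viva equation): v_p = √[μ(2/r₁ − 1/a_t)] = 9.842 km/s.
First burn Δv₁ = |v_p − v₁| = 2.222 km/s.
At r₂, v₂ = √(μ/r₂) = 3.398 km/s.
Transfer-orbit speed at r₂: v_a = √[μ(2/r₂ − 1/a_t)] = 1.957 km/s.
Second burn Δv₂ = |v₂ − v_a| = 1.441 km/s.
Δv = Δv₁ + Δv₂ = 2.222 + 1.441 = 3.663 km/s.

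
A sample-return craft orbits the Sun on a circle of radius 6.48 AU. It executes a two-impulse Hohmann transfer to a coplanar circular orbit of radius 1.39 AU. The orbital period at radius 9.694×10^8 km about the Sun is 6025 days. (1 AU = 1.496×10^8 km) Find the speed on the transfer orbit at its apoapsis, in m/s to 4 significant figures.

v = 6954 m/s

From Kepler's third law T² = 4π²r³/μ at r = 9.694×10^8 km, T = 6025 days = 6025 × 86400 s = 5.2056×10^8 s: μ = 4π²r³/T² = 1.32717×10^11 km³/s².
In km: r₁ = 6.48 × 1.496×10^8 = 9.69408×10^8 km; r₂ = 1.39 × 1.496×10^8 = 2.07944×10^8 km.
Transfer-ellipse semi-major axis a_t = (r₁ + r₂)/2 = (9.69408×10^8 + 2.07944×10^8)/2 = 5.88676×10^8 km.
The apoapsis of the transfer ellipse is at r = 9.69408×10^8 km.
Vis-viva: v = √[μ(2/r − 1/a_t)] = √[1.32717×10^11 × (2/9.69408×10^8 − 1/5.88676×10^8)] = 6.954 km/s.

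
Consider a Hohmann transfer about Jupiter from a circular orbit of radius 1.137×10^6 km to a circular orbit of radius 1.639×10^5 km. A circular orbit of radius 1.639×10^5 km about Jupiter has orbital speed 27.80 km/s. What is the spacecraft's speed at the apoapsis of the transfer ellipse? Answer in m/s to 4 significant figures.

v = 5298 m/s

From the circular-orbit relation v² = μ/r at r = 1.639×10^5 km: μ = v²r = (27.80)² × 1.639×10^5 = 1.26668×10^8 km³/s².
Semi-major axis of the transfer orbit: a_t = (1.137×10^6 + 1.639×10^5)/2 = 6.5045×10^5 km.
At apoapsis, r = 1.137×10^6 km.
From the vis-viva equation, v = √[μ(2/r − 1/a_t)] = 5.298 km/s.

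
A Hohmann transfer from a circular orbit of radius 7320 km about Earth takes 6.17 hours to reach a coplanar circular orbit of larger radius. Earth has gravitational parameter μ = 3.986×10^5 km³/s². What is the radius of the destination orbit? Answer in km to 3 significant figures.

r₂ = 46900 km

Transfer time t = 6.17 hours = 22212 s, and t = π√(a_t³/μ).
So a_t = (μ t²/π²)^(1/3) = (3.986×10^5 × (22212)² / π²)^(1/3) = 27111 km.
Since a_t = (r₁ + r₂)/2, r₂ = 2a_t − r₁ = 2×27111 − 7320 = 46902 km.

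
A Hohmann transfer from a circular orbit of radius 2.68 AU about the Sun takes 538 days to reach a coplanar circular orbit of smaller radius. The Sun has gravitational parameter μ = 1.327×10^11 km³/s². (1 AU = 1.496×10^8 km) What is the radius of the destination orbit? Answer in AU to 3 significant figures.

r₂ = 1.43 AU

In km: r₁ = 2.68 × 1.496×10^8 = 4.00928×10^8 km.
Transfer time t = 538 days = 4.64832×10^7 s, and t = π√(a_t³/μ).
So a_t = (μ t²/π²)^(1/3) = (1.327×10^11 × (4.64832×10^7)² / π²)^(1/3) = 3.0741×10^8 km.
Since a_t = (r₁ + r₂)/2, r₂ = 2a_t − r₁ = 2×3.0741×10^8 − 4.00928×10^8 = 2.13892×10^8 km.
In AU: r₂ = 2.13892×10^8 / 1.496×10^8 = 1.43 AU.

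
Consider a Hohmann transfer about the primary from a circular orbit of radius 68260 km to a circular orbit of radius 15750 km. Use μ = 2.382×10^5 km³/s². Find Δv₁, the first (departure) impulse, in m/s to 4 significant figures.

Transfer-ellipse semi-major axis a_t = (r₁ + r₂)/2 = (68260 + 15750)/2 = 42005 km.
On the circular orbit at r = 68260 km, v_c = √(μ/r) = 1.86805 km/s.
Transfer-orbit speed at the same r (vis-viva, a = a_t): v_t = √[μ(2/r − 1/a_t)] = 1.14387 km/s.
Δv₁ = |v_t − v_c| = |1.14387 − 1.86805| = 0.7242 km/s.

Δv₁ = 724.2 m/s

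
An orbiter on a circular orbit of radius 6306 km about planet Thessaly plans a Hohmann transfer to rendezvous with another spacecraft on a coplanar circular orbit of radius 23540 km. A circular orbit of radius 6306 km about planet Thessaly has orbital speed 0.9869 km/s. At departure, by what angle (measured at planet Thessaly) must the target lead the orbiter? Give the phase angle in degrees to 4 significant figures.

From the circular-orbit relation v² = μ/r at r = 6306 km: μ = v²r = (0.9869)² × 6306 = 6141.86 km³/s².
Transfer-ellipse semi-major axis a_t = (r₁ + r₂)/2 = (6306 + 23540)/2 = 14923 km.
The half-period of the transfer ellipse is t = π√(a_t³/μ) = 73078 s.
The target's mean motion on its circular orbit is ω₂ = √(μ/r₂³) = 2.1699×10^-5 rad/s.
Angle swept by the target during transfer: ω₂·t = 1.5857 rad = 90.85°.
The orbiter traverses 180° on the transfer ellipse, so the target must lead by 180° − 90.85° = 89.15°.

φ = 89.15°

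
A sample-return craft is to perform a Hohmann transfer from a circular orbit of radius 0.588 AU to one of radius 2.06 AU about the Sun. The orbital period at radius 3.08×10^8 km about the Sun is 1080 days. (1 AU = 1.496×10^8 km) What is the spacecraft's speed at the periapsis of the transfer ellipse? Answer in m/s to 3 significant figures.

v = 48400 m/s

From Kepler's third law T² = 4π²r³/μ at r = 3.08×10^8 km, T = 1080 days = 1080 × 86400 s = 9.3312×10^7 s: μ = 4π²r³/T² = 1.32476×10^11 km³/s².
In km: r₁ = 0.588 × 1.496×10^8 = 8.79648×10^7 km; r₂ = 2.06 × 1.496×10^8 = 3.08176×10^8 km.
Transfer-ellipse semi-major axis a_t = (r₁ + r₂)/2 = (8.79648×10^7 + 3.08176×10^8)/2 = 1.980704×10^8 km.
The periapsis of the transfer ellipse is at r = 8.79648×10^7 km.
Applying v² = μ(2/r − 1/a_t): v = 48.41 km/s.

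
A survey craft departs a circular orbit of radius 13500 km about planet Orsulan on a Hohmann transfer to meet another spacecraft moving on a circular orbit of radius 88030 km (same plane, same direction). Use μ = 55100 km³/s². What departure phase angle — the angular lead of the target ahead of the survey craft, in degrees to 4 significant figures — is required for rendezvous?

φ = 101.2°

Semi-major axis of the transfer orbit: a_t = (13500 + 88030)/2 = 50765 km.
The half-period of the transfer ellipse is t = π√(a_t³/μ) = 1.5308×10^5 s.
The target's mean motion on its circular orbit is ω₂ = √(μ/r₂³) = 8.9873×10^-6 rad/s.
Angle swept by the target during transfer: ω₂·t = 1.3758 rad = 78.83°.
Arrival is 180° from departure on the ellipse, so φ = 180° − 78.83° = 101.2°.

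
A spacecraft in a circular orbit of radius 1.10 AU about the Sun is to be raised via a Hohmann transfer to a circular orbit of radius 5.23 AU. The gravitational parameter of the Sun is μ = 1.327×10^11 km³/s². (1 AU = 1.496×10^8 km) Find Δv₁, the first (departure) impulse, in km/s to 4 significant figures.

In km: r₁ = 1.10 × 1.496×10^8 = 1.6456×10^8 km; r₂ = 5.23 × 1.496×10^8 = 7.82408×10^8 km.
The Hohmann ellipse has a_t = (r₁ + r₂)/2 = 4.73484×10^8 km.
On the circular orbit at r = 1.6456×10^8 km, v_c = √(μ/r) = 28.397 km/s.
Transfer-orbit speed at the same r (vis-viva, a = a_t): v_t = √[μ(2/r − 1/a_t)] = 36.504 km/s.
Δv₁ = |v_t − v_c| = |36.504 − 28.397| = 8.107 km/s.

Δv₁ = 8.107 km/s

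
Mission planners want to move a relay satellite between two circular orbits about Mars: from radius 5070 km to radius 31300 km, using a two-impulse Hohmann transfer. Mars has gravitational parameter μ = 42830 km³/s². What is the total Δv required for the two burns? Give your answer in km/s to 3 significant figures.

Δv = 1.46 km/s

The Hohmann ellipse has a_t = (r₁ + r₂)/2 = 18185 km.
At r₁ the circular-orbit speed is v₁ = √(μ/r₁) = 2.9065 km/s.
On the transfer ellipse at r₁, vis-viva equation gives v_p = √[μ(2/r₁ − 1/a_t)] = 3.8132 km/s.
First burn Δv₁ = |v_p − v₁| = 0.9067 km/s.
Circular speed at r₂: v₂ = √(μ/r₂) = 1.1698 km/s.
Transfer-orbit speed at r₂: v_a = √[μ(2/r₂ − 1/a_t)] = 0.61766 km/s.
Second burn Δv₂ = |v₂ − v_a| = 0.5521 km/s.
Δv = Δv₁ + Δv₂ = 0.9067 + 0.5521 = 1.459 km/s.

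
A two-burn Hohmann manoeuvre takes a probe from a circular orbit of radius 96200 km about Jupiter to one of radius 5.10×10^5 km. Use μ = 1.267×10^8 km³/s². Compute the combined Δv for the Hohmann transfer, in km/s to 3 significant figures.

Semi-major axis of the transfer orbit: a_t = (96200 + 5.100×10^5)/2 = 3.031×10^5 km.
Circular speed at r₁: v₁ = √(μ/r₁) = √(1.267×10^8/96200) = 36.291 km/s.
On the transfer ellipse at r₁, vis-viva equation gives v_p = √[μ(2/r₁ − 1/a_t)] = 47.075 km/s.
First burn Δv₁ = |v_p − v₁| = 10.784 km/s.
Circular speed at r₂: v₂ = √(μ/r₂) = 15.7617 km/s.
Transfer-orbit speed at r₂: v_a = √[μ(2/r₂ − 1/a_t)] = 8.87969 km/s.
Second burn Δv₂ = |v₂ − v_a| = 6.8820 km/s.
Total Δv = Δv₁ + Δv₂ = 17.67 km/s.

Δv = 17.7 km/s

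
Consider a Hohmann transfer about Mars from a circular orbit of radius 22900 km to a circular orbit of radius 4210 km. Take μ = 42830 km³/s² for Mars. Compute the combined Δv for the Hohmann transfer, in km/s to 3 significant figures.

The Hohmann ellipse has a_t = (r₁ + r₂)/2 = 13555 km.
At r₁ the circular-orbit speed is v₁ = √(μ/r₁) = 1.3676 km/s.
Transfer-orbit speed at r₁ (v² = μ(2/r − 1/a)): v_a = √[μ(2/r₁ − 1/a_t)] = 0.76216 km/s.
First burn Δv₁ = |v_a − v₁| = 0.6054 km/s.
At r₂, v₂ = √(μ/r₂) = 3.189576 km/s.
Transfer-orbit speed at r₂: v_p = √[μ(2/r₂ − 1/a_t)] = 4.145730 km/s.
Second burn Δv₂ = |v₂ − v_p| = 0.9562 km/s.
Total Δv = Δv₁ + Δv₂ = 1.562 km/s.

Δv = 1.56 km/s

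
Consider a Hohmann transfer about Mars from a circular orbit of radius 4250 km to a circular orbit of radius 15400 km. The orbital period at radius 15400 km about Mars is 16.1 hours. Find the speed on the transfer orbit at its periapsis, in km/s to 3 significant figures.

v = 3.98 km/s

From Kepler's third law T² = 4π²r³/μ at r = 15400 km, T = 16.1 hours = 16.1 × 3600 s = 57960 s: μ = 4π²r³/T² = 42920.5 km³/s².
Transfer-ellipse semi-major axis a_t = (r₁ + r₂)/2 = (4250 + 15400)/2 = 9825 km.
The periapsis of the transfer ellipse is at r = 4250 km.
Vis-viva: v = √[μ(2/r − 1/a_t)] = √[42920.5 × (2/4250 − 1/9825)] = 3.979 km/s.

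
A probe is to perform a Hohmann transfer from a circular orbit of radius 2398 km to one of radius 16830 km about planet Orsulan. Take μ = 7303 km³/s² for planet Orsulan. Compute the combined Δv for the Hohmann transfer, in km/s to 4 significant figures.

Δv = 0.8936 km/s

Transfer-ellipse semi-major axis a_t = (r₁ + r₂)/2 = (2398 + 16830)/2 = 9614 km.
Circular speed at r₁: v₁ = √(μ/r₁) = √(7303/2398) = 1.74512 km/s.
Transfer-orbit speed at r₁ (v² = μ(2/r − 1/a)): v_p = √[μ(2/r₁ − 1/a_t)] = 2.30896 km/s.
First burn Δv₁ = |v_p − v₁| = 0.56384 km/s.
Circular speed at r₂: v₂ = √(μ/r₂) = 0.65873 km/s.
Transfer-orbit speed at r₂: v_a = √[μ(2/r₂ − 1/a_t)] = 0.32899 km/s.
Second burn Δv₂ = |v₂ − v_a| = 0.32974 km/s.
Δv = Δv₁ + Δv₂ = 0.56384 + 0.32974 = 0.8936 km/s.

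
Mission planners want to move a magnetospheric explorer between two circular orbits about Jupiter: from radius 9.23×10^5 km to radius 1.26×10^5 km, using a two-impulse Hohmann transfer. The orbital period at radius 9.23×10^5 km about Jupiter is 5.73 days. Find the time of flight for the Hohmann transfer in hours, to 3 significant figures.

From Kepler's third law T² = 4π²r³/μ at r = 9.23×10^5 km, T = 5.73 days = 5.73 × 86400 s = 4.95072×10^5 s: μ = 4π²r³/T² = 1.26657×10^8 km³/s².
Semi-major axis of the transfer orbit: a_t = (9.230×10^5 + 1.260×10^5)/2 = 5.245×10^5 km.
Half the transfer-orbit period gives t = π√(a_t³/μ) = 1.0604×10^5 s.
Converting: 1.0604×10^5 s ÷ 3600 s/hour = 29.5 hours.

t = 29.5 hours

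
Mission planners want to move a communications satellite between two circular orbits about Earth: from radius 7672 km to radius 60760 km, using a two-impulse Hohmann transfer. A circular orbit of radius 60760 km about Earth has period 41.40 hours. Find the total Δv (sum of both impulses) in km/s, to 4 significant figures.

Δv = 3.746 km/s

From Kepler's third law T² = 4π²r³/μ at r = 60760 km, T = 41.40 hours = 41.40 × 3600 s = 1.4904×10^5 s: μ = 4π²r³/T² = 3.98664×10^5 km³/s².
Semi-major axis of the transfer orbit: a_t = (7672 + 60760)/2 = 34216 km.
Circular speed at r₁: v₁ = √(μ/r₁) = √(3.98664×10^5/7672) = 7.209 km/s.
Transfer-orbit speed at r₁ (vis-viva): v_p = √[μ(2/r₁ − 1/a_t)] = 9.606 km/s.
First burn Δv₁ = |v_p − v₁| = 2.397 km/s.
At r₂, v₂ = √(μ/r₂) = 2.562 km/s.
Transfer-orbit speed at r₂: v_a = √[μ(2/r₂ − 1/a_t)] = 1.213 km/s.
Second burn Δv₂ = |v₂ − v_a| = 1.349 km/s.
Total Δv = Δv₁ + Δv₂ = 3.746 km/s.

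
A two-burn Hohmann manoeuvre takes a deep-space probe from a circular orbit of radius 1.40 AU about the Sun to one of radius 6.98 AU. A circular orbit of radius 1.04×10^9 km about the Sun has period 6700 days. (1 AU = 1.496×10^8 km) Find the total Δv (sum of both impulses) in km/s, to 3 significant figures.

From Kepler's third law T² = 4π²r³/μ at r = 1.04×10^9 km, T = 6700 days = 6700 × 86400 s = 5.7888×10^8 s: μ = 4π²r³/T² = 1.32520×10^11 km³/s².
In km: r₁ = 1.40 × 1.496×10^8 = 2.0944×10^8 km; r₂ = 6.98 × 1.496×10^8 = 1.044208×10^9 km.
Semi-major axis of the transfer orbit: a_t = (2.0944×10^8 + 1.044208×10^9)/2 = 6.26824×10^8 km.
Circular speed at r₁: v₁ = √(μ/r₁) = √(1.32520×10^11/2.0944×10^8) = 25.154 km/s.
Transfer-orbit speed at r₁ (v² = μ(2/r − 1/a)): v_p = √[μ(2/r₁ − 1/a_t)] = 32.466 km/s.
First burn Δv₁ = |v_p − v₁| = 7.312 km/s.
At r₂, v₂ = √(μ/r₂) = 11.2654 km/s.
Transfer-orbit speed at r₂: v_a = √[μ(2/r₂ − 1/a_t)] = 6.51186 km/s.
Second burn Δv₂ = |v₂ − v_a| = 4.754 km/s.
Total Δv = Δv₁ + Δv₂ = 12.07 km/s.

Δv = 12.1 km/s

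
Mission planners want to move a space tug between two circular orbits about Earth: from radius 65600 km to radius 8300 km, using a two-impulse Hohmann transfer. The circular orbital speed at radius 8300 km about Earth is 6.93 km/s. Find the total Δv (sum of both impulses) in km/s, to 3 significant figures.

Δv = 3.60 km/s

From the circular-orbit relation v² = μ/r at r = 8300 km: μ = v²r = (6.93)² × 8300 = 3.98607×10^5 km³/s².
The Hohmann ellipse has a_t = (r₁ + r₂)/2 = 36950 km.
Circular speed at r₁: v₁ = √(μ/r₁) = √(3.98607×10^5/65600) = 2.4650 km/s.
Transfer-orbit speed at r₁ (vis-viva equation): v_a = √[μ(2/r₁ − 1/a_t)] = 1.1683 km/s.
First burn Δv₁ = |v_a − v₁| = 1.2967 km/s.
At r₂, v₂ = √(μ/r₂) = 6.9300 km/s.
Transfer-orbit speed at r₂: v_p = √[μ(2/r₂ − 1/a_t)] = 9.2337 km/s.
Second burn Δv₂ = |v₂ − v_p| = 2.3037 km/s.
Total Δv = Δv₁ + Δv₂ = 3.600 km/s.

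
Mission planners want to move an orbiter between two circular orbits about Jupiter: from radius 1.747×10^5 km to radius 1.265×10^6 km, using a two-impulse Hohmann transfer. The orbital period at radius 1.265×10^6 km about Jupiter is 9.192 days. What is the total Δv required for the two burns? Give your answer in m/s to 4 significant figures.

Δv = 13850 m/s

From Kepler's third law T² = 4π²r³/μ at r = 1.265×10^6 km, T = 9.192 days = 9.192 × 86400 s = 7.941888×10^5 s: μ = 4π²r³/T² = 1.26702×10^8 km³/s².
Transfer-ellipse semi-major axis a_t = (r₁ + r₂)/2 = (1.747×10^5 + 1.265×10^6)/2 = 7.1985×10^5 km.
At r₁ the circular-orbit speed is v₁ = √(μ/r₁) = 26.93 km/s.
On the transfer ellipse at r₁, vis-viva gives v_p = √[μ(2/r₁ − 1/a_t)] = 35.70 km/s.
First burn Δv₁ = |v_p − v₁| = 8.770 km/s.
Circular speed at r₂: v₂ = √(μ/r₂) = 10.008 km/s.
Transfer-orbit speed at r₂: v_a = √[μ(2/r₂ − 1/a_t)] = 4.9303 km/s.
Second burn Δv₂ = |v₂ − v_a| = 5.078 km/s.
Total Δv = Δv₁ + Δv₂ = 13.85 km/s.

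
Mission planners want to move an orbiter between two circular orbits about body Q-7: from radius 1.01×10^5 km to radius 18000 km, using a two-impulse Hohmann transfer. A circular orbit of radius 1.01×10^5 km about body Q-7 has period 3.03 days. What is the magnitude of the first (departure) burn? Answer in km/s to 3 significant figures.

From Kepler's third law T² = 4π²r³/μ at r = 1.01×10^5 km, T = 3.03 days = 3.03 × 86400 s = 2.61792×10^5 s: μ = 4π²r³/T² = 5.93487×10^5 km³/s².
The Hohmann ellipse has a_t = (r₁ + r₂)/2 = 59500 km.
Circular speed at r = 1.010×10^5 km: v_c = √(μ/r) = 2.424 km/s.
Vis-viva on the transfer ellipse at r = 1.010×10^5 km gives v_t = √[μ(2/r − 1/a_t)] = 1.333 km/s.
Δv₁ = |v_t − v_c| = |1.333 − 2.424| = 1.091 km/s.

Δv₁ = 1.09 km/s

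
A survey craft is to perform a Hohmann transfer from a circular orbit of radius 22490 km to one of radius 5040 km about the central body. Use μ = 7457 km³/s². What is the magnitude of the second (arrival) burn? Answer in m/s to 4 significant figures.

The Hohmann ellipse has a_t = (r₁ + r₂)/2 = 13765 km.
On the circular orbit at r = 5040 km, v_c = √(μ/r) = 1.2164 km/s.
Vis-viva on the transfer ellipse at r = 5040 km gives v_t = √[μ(2/r − 1/a_t)] = 1.5548 km/s.
Δv₂ = |v_t − v_c| = |1.5548 − 1.2164| = 0.3384 km/s.

Δv₂ = 338.4 m/s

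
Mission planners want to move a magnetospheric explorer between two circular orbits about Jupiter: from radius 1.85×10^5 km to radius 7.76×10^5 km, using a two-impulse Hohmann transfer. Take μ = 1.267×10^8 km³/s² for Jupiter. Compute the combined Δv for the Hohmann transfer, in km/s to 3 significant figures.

The Hohmann ellipse has a_t = (r₁ + r₂)/2 = 4.805×10^5 km.
Circular speed at r₁: v₁ = √(μ/r₁) = √(1.267×10^8/1.850×10^5) = 26.170 km/s.
On the transfer ellipse at r₁, vis-viva equation gives v_p = √[μ(2/r₁ − 1/a_t)] = 33.257 km/s.
First burn Δv₁ = |v_p − v₁| = 7.087 km/s.
Circular speed at r₂: v₂ = √(μ/r₂) = 12.778 km/s.
Transfer-orbit speed at r₂: v_a = √[μ(2/r₂ − 1/a_t)] = 7.9286 km/s.
Second burn Δv₂ = |v₂ − v_a| = 4.849 km/s.
Δv = Δv₁ + Δv₂ = 7.087 + 4.849 = 11.94 km/s.

Δv = 11.9 km/s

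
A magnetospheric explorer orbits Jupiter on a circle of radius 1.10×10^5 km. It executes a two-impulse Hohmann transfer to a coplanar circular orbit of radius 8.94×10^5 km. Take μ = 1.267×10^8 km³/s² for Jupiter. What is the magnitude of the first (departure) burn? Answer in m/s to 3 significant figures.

Semi-major axis of the transfer orbit: a_t = (1.100×10^5 + 8.940×10^5)/2 = 5.020×10^5 km.
On the circular orbit at r = 1.100×10^5 km, v_c = √(μ/r) = 33.94 km/s.
Vis-viva on the transfer ellipse at r = 1.100×10^5 km gives v_t = √[μ(2/r − 1/a_t)] = 45.29 km/s.
Δv₁ = |v_t − v_c| = |45.29 − 33.94| = 11.35 km/s.

Δv₁ = 11400 m/s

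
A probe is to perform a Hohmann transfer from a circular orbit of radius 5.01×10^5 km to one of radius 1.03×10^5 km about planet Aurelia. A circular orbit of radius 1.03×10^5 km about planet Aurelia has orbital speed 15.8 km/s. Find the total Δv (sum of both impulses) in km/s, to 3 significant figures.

From the circular-orbit relation v² = μ/r at r = 1.03×10^5 km: μ = v²r = (15.8)² × 1.03×10^5 = 2.57129×10^7 km³/s².
Semi-major axis of the transfer orbit: a_t = (5.010×10^5 + 1.030×10^5)/2 = 3.020×10^5 km.
Circular speed at r₁: v₁ = √(μ/r₁) = √(2.57129×10^7/5.010×10^5) = 7.1640 km/s.
Transfer-orbit speed at r₁ (v² = μ(2/r − 1/a)): v_a = √[μ(2/r₁ − 1/a_t)] = 4.1838 km/s.
First burn Δv₁ = |v_a − v₁| = 2.9802 km/s.
At r₂, v₂ = √(μ/r₂) = 15.8000 km/s.
Transfer-orbit speed at r₂: v_p = √[μ(2/r₂ − 1/a_t)] = 20.3504 km/s.
Second burn Δv₂ = |v₂ − v_p| = 4.5504 km/s.
Δv = Δv₁ + Δv₂ = 2.9802 + 4.5504 = 7.531 km/s.

Δv = 7.53 km/s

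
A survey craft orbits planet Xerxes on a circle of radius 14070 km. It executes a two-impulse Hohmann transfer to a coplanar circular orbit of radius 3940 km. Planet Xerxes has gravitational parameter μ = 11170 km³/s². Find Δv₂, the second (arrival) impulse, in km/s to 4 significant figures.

Δv₂ = 0.4209 km/s

Semi-major axis of the transfer orbit: a_t = (14070 + 3940)/2 = 9005 km.
Circular speed at r = 3940 km: v_c = √(μ/r) = 1.6838 km/s.
Transfer-orbit speed at the same r (vis-viva, a = a_t): v_t = √[μ(2/r − 1/a_t)] = 2.1047 km/s.
Δv₂ = |v_t − v_c| = |2.1047 − 1.6838| = 0.4209 km/s.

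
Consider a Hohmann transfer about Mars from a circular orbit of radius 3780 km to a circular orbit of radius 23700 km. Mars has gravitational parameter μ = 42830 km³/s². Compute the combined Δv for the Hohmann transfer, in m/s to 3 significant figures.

Δv = 1690 m/s

Semi-major axis of the transfer orbit: a_t = (3780 + 23700)/2 = 13740 km.
At r₁ the circular-orbit speed is v₁ = √(μ/r₁) = 3.366 km/s.
Transfer-orbit speed at r₁ (v² = μ(2/r − 1/a)): v_p = √[μ(2/r₁ − 1/a_t)] = 4.421 km/s.
First burn Δv₁ = |v_p − v₁| = 1.055 km/s.
Circular speed at r₂: v₂ = √(μ/r₂) = 1.3443 km/s.
Transfer-orbit speed at r₂: v_a = √[μ(2/r₂ − 1/a_t)] = 0.70510 km/s.
Second burn Δv₂ = |v₂ − v_a| = 0.6392 km/s.
Δv = Δv₁ + Δv₂ = 1.055 + 0.6392 = 1.694 km/s.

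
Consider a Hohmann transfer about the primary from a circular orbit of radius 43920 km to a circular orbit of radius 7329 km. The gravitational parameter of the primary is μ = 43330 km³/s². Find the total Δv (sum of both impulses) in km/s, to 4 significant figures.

Semi-major axis of the transfer orbit: a_t = (43920 + 7329)/2 = 25624.5 km.
At r₁ the circular-orbit speed is v₁ = √(μ/r₁) = 0.9933 km/s.
Transfer-orbit speed at r₁ (vis-viva): v_a = √[μ(2/r₁ − 1/a_t)] = 0.5312 km/s.
First burn Δv₁ = |v_a − v₁| = 0.4621 km/s.
At r₂, v₂ = √(μ/r₂) = 2.4315 km/s.
Transfer-orbit speed at r₂: v_p = √[μ(2/r₂ − 1/a_t)] = 3.1833 km/s.
Second burn Δv₂ = |v₂ − v_p| = 0.7518 km/s.
Total Δv = Δv₁ + Δv₂ = 1.214 km/s.

Δv = 1.214 km/s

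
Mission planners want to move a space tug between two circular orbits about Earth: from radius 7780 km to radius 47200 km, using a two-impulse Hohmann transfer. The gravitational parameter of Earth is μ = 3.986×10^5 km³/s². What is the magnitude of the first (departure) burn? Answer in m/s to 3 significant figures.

Transfer-ellipse semi-major axis a_t = (r₁ + r₂)/2 = (7780 + 47200)/2 = 27490 km.
Circular speed at r = 7780 km: v_c = √(μ/r) = 7.158 km/s.
Vis-viva on the transfer ellipse at r = 7780 km gives v_t = √[μ(2/r − 1/a_t)] = 9.379 km/s.
Δv₁ = |v_t − v_c| = |9.379 − 7.158| = 2.221 km/s.

Δv₁ = 2220 m/s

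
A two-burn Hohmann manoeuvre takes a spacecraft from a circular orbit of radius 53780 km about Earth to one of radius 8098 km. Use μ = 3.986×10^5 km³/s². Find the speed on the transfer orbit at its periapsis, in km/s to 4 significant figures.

v = 9.250 km/s

The Hohmann ellipse has a_t = (r₁ + r₂)/2 = 30939 km.
The periapsis of the transfer ellipse is at r = 8098 km.
Vis-viva: v = √[μ(2/r − 1/a_t)] = √[3.986×10^5 × (2/8098 − 1/30939)] = 9.250 km/s.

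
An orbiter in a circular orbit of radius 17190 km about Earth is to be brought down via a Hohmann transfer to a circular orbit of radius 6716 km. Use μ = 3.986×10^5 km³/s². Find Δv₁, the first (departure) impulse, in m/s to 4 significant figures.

Δv₁ = 1206 m/s

Semi-major axis of the transfer orbit: a_t = (17190 + 6716)/2 = 11953 km.
Circular speed at r = 17190 km: v_c = √(μ/r) = 4.8154 km/s.
Vis-viva on the transfer ellipse at r = 17190 km gives v_t = √[μ(2/r − 1/a_t)] = 3.6095 km/s.
Δv₁ = |v_t − v_c| = |3.6095 − 4.8154| = 1.206 km/s.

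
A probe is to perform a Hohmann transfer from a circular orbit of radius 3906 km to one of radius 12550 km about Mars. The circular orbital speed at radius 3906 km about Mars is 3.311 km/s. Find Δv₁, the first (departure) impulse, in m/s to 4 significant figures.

From the circular-orbit relation v² = μ/r at r = 3906 km: μ = v²r = (3.311)² × 3906 = 42820.4 km³/s².
Transfer-ellipse semi-major axis a_t = (r₁ + r₂)/2 = (3906 + 12550)/2 = 8228 km.
Circular speed at r = 3906 km: v_c = √(μ/r) = 3.3110 km/s.
Transfer-orbit speed at the same r (vis-viva, a = a_t): v_t = √[μ(2/r − 1/a_t)] = 4.0892 km/s.
Δv₁ = |v_t − v_c| = |4.0892 − 3.3110| = 0.7782 km/s.

Δv₁ = 778.2 m/s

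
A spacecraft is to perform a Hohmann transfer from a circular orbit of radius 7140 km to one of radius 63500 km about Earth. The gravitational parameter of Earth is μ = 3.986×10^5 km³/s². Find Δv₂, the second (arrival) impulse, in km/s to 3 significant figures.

The Hohmann ellipse has a_t = (r₁ + r₂)/2 = 35320 km.
On the circular orbit at r = 63500 km, v_c = √(μ/r) = 2.505 km/s.
Transfer-orbit speed at the same r (vis-viva, a = a_t): v_t = √[μ(2/r − 1/a_t)] = 1.126 km/s.
Δv₂ = |v_t − v_c| = |1.126 − 2.505| = 1.379 km/s.

Δv₂ = 1.38 km/s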